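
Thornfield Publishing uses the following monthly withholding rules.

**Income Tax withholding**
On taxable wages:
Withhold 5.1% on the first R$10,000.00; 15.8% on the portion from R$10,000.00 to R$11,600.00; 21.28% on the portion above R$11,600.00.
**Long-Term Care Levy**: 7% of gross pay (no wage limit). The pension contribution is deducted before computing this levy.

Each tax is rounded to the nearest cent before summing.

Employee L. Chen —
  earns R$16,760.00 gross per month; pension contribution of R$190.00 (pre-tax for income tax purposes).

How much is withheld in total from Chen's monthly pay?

Income Tax: taxable = R$16,760.00 − R$190.00 = R$16,570.00
  R$762.80 + 21.28% × (R$16,570.00 − R$11,600.00) = R$762.80 + 21.28% × R$4,970.00 = R$1,820.42
Long-Term Care Levy: 7% × R$16,570.00 = R$1,159.90
Total: R$1,820.42 + R$1,159.90 = R$2,980.32

R$2,980.32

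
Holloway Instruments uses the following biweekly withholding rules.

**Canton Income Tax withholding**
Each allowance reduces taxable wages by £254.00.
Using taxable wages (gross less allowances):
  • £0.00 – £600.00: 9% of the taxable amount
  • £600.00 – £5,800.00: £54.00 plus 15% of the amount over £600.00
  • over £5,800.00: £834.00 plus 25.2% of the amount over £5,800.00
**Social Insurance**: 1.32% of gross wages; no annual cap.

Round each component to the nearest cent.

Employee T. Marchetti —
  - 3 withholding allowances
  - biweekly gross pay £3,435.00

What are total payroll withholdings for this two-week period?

£410.29

Canton Income Tax: taxable = £3,435.00 − 3×£254.00 = £2,673.00
  £54.00 + 15% × (£2,673.00 − £600.00) = £54.00 + 15% × £2,073.00 = £364.95
Social Insurance: 1.32% × £3,435.00 = £45.34
Total: £364.95 + £45.34 = £410.29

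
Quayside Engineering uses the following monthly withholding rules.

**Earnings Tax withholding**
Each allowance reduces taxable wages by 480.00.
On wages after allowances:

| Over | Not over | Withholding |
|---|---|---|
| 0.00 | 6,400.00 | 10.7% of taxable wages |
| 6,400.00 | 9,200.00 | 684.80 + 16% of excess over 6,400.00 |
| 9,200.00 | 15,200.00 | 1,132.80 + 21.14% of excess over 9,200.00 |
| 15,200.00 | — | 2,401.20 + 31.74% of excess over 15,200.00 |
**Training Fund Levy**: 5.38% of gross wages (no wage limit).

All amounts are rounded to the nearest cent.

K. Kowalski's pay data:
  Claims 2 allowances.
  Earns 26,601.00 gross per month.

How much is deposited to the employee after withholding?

19,454.70

Earnings Tax: taxable = 26,601.00 − 2×480.00 = 25,641.00
  2,401.20 + 31.74% × (25,641.00 − 15,200.00) = 2,401.20 + 31.74% × 10,441.00 = 5,715.17
Training Fund Levy: 5.38% × 26,601.00 = 1,431.13
Total withheld: 5,715.17 + 1,431.13 = 7,146.30
Net pay: 26,601.00 − 7,146.30 = 19,454.70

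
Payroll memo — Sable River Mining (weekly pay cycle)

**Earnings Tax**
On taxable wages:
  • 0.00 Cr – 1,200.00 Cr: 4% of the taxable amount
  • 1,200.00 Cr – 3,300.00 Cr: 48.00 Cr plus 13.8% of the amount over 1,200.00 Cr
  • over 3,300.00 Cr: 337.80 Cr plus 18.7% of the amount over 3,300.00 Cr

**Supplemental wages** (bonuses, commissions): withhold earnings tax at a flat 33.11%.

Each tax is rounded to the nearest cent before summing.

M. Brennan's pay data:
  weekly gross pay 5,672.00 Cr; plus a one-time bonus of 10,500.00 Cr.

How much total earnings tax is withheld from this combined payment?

Earnings Tax: taxable = 5,672.00 Cr
  337.80 Cr + 18.7% × (5,672.00 Cr − 3,300.00 Cr) = 337.80 Cr + 18.7% × 2,372.00 Cr = 781.36 Cr
Supplemental (33.11% flat on bonus): 33.11% × 10,500.00 Cr = 3,476.55 Cr
Total earnings tax: 781.36 Cr + 3,476.55 Cr = 4,257.91 Cr

4,257.91 Cr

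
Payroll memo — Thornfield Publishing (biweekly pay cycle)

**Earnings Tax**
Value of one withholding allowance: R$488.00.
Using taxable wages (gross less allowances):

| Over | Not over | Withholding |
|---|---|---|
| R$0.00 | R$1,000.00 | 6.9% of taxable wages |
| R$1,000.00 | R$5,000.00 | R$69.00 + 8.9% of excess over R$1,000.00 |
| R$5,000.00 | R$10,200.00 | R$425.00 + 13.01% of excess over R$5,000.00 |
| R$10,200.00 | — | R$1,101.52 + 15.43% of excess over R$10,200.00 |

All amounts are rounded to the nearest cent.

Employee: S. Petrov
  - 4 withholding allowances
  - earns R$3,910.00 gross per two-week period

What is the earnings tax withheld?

R$154.26

Earnings Tax: taxable = R$3,910.00 − 4×R$488.00 = R$1,958.00
  R$69.00 + 8.9% × (R$1,958.00 − R$1,000.00) = R$69.00 + 8.9% × R$958.00 = R$154.26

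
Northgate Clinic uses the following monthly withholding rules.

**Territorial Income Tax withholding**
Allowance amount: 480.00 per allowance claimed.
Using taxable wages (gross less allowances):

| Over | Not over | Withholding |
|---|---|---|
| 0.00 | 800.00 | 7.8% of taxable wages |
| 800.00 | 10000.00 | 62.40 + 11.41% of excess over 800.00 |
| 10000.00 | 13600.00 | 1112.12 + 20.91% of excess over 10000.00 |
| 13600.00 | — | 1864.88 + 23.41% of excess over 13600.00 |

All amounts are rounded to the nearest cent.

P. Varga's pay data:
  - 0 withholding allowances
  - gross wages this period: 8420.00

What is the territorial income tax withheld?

Territorial Income Tax: taxable = 8420.00
  62.40 + 11.41% × (8420.00 − 800.00) = 62.40 + 11.41% × 7620.00 = 931.84

931.84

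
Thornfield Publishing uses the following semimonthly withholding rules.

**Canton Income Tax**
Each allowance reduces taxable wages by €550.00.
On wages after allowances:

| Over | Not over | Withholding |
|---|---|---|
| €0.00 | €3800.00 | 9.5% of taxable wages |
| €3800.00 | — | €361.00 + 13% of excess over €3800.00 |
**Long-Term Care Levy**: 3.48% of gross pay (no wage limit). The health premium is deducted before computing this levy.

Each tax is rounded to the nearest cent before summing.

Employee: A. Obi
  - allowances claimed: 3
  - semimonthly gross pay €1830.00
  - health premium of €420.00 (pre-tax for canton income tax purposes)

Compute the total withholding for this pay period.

Canton Income Tax: taxable = €1830.00 − €420.00 − 3×€550.00 = €-240.00
  Taxable ≤ 0 → €0.00
Long-Term Care Levy: 3.48% × €1410.00 = €49.07
Total: €0.00 + €49.07 = €49.07

€49.07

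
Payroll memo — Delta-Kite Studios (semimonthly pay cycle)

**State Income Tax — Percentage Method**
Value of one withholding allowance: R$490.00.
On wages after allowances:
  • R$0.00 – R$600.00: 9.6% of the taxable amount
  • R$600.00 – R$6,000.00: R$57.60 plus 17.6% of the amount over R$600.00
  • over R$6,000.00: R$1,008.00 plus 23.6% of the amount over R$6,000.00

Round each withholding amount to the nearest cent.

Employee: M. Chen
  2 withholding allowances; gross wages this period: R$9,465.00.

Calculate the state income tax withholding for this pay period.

R$1,594.46

State Income Tax: taxable = R$9,465.00 − 2×R$490.00 = R$8,485.00
  R$1,008.00 + 23.6% × (R$8,485.00 − R$6,000.00) = R$1,008.00 + 23.6% × R$2,485.00 = R$1,594.46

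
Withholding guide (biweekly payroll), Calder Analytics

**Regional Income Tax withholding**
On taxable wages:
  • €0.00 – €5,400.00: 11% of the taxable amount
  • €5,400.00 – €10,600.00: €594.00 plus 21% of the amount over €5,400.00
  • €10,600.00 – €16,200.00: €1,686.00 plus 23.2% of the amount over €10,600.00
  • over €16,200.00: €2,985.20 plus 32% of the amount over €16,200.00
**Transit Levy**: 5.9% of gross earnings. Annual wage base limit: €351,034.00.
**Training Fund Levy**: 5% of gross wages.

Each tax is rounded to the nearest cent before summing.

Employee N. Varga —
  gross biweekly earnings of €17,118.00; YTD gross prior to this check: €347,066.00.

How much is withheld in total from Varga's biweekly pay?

€4,368.97

Regional Income Tax: taxable = €17,118.00
  €2,985.20 + 32% × (€17,118.00 − €16,200.00) = €2,985.20 + 32% × €918.00 = €3,278.96
Transit Levy: cap €351,034.00 − YTD €347,066.00 = €3,968.00 subject; 5.9% × €3,968.00 = €234.11
Training Fund Levy: 5% × €17,118.00 = €855.90
Total: €3,278.96 + €234.11 + €855.90 = €4,368.97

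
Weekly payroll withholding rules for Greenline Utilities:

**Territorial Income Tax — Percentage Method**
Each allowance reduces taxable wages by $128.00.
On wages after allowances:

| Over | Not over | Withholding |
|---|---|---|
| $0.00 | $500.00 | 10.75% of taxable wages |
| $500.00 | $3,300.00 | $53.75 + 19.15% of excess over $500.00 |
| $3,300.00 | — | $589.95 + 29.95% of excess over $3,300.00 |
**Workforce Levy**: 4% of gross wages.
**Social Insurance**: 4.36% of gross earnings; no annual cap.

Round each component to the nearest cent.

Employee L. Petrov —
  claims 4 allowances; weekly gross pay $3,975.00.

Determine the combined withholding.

$971.08

Territorial Income Tax: taxable = $3,975.00 − 4×$128.00 = $3,463.00
  $589.95 + 29.95% × ($3,463.00 − $3,300.00) = $589.95 + 29.95% × $163.00 = $638.77
Workforce Levy: 4% × $3,975.00 = $159.00
Social Insurance: 4.36% × $3,975.00 = $173.31
Total: $638.77 + $159.00 + $173.31 = $971.08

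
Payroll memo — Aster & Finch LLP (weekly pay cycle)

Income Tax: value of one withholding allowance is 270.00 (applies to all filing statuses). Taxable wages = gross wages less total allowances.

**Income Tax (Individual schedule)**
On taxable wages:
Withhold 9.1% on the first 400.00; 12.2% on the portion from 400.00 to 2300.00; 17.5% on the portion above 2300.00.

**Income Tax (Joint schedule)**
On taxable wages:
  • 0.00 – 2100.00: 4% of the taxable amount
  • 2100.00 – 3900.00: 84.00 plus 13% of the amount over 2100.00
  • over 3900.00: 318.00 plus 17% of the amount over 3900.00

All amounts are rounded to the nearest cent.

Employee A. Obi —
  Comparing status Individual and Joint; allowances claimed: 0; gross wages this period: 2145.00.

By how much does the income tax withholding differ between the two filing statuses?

Income Tax (Individual): taxable = 2145.00
  36.40 + 12.2% × (2145.00 − 400.00) = 36.40 + 12.2% × 1745.00 = 249.29
Income Tax (Joint): taxable = 2145.00
  84.00 + 13% × (2145.00 − 2100.00) = 84.00 + 13% × 45.00 = 89.85
Difference: |249.29 − 89.85| = 159.44 (higher under Individual)

159.44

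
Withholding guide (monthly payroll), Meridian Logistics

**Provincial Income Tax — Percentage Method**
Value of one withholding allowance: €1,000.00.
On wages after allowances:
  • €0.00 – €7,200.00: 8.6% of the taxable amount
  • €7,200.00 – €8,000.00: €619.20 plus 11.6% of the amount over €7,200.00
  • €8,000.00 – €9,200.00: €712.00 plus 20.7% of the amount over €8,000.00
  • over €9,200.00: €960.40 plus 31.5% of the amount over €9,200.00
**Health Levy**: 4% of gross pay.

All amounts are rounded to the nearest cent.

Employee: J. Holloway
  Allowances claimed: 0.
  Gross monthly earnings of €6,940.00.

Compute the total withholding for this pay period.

€874.44

Provincial Income Tax: taxable = €6,940.00
  8.6% × €6,940.00 = €596.84
Health Levy: 4% × €6,940.00 = €277.60
Total: €596.84 + €277.60 = €874.44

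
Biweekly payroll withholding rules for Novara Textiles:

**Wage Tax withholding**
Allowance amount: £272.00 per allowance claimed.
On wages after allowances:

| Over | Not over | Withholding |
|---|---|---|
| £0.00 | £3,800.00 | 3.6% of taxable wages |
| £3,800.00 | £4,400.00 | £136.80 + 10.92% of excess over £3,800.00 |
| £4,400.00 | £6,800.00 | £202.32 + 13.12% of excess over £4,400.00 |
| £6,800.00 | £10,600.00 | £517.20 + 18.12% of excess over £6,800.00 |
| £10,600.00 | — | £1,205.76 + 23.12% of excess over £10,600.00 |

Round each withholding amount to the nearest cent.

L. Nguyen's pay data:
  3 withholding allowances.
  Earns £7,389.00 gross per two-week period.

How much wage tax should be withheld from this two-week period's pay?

Wage Tax: taxable = £7,389.00 − 3×£272.00 = £6,573.00
  £202.32 + 13.12% × (£6,573.00 − £4,400.00) = £202.32 + 13.12% × £2,173.00 = £487.42

£487.42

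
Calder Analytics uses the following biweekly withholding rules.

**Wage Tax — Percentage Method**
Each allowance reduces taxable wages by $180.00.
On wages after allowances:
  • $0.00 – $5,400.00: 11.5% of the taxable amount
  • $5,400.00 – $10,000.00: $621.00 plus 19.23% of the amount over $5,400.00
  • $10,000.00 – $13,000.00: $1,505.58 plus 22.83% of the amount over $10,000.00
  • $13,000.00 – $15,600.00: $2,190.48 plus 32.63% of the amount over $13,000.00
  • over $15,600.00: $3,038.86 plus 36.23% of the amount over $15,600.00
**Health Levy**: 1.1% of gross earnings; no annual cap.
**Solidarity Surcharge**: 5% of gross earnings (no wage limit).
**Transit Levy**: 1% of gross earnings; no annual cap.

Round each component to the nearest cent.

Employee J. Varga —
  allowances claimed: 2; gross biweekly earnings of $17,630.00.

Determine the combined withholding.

Wage Tax: taxable = $17,630.00 − 2×$180.00 = $17,270.00
  $3,038.86 + 36.23% × ($17,270.00 − $15,600.00) = $3,038.86 + 36.23% × $1,670.00 = $3,643.90
Health Levy: 1.1% × $17,630.00 = $193.93
Solidarity Surcharge: 5% × $17,630.00 = $881.50
Transit Levy: 1% × $17,630.00 = $176.30
Total: $3,643.90 + $193.93 + $881.50 + $176.30 = $4,895.63

$4,895.63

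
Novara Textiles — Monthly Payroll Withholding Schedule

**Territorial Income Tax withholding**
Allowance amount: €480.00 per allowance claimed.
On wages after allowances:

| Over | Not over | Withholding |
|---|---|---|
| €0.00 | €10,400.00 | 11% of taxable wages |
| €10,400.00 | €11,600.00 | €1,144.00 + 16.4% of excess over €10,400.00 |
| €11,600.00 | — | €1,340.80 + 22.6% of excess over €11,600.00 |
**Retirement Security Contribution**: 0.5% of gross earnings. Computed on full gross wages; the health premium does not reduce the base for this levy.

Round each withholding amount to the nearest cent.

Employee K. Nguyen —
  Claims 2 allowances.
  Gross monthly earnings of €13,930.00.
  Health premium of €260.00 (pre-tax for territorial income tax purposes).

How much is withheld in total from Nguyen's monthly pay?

€1,661.31

Territorial Income Tax: taxable = €13,930.00 − €260.00 − 2×€480.00 = €12,710.00
  €1,340.80 + 22.6% × (€12,710.00 − €11,600.00) = €1,340.80 + 22.6% × €1,110.00 = €1,591.66
Retirement Security Contribution: 0.5% × €13,930.00 = €69.65
Total: €1,591.66 + €69.65 = €1,661.31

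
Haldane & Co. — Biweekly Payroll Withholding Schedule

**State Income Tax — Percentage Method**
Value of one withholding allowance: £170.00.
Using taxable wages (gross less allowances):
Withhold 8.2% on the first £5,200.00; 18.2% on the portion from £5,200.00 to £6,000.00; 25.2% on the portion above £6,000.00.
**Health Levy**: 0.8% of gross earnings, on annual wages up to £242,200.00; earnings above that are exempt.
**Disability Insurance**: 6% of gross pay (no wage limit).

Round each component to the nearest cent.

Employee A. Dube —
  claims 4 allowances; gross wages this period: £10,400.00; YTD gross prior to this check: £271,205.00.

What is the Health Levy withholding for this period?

£0.00

Health Levy: YTD £271,205.00 ≥ cap £242,200.00 → £0.00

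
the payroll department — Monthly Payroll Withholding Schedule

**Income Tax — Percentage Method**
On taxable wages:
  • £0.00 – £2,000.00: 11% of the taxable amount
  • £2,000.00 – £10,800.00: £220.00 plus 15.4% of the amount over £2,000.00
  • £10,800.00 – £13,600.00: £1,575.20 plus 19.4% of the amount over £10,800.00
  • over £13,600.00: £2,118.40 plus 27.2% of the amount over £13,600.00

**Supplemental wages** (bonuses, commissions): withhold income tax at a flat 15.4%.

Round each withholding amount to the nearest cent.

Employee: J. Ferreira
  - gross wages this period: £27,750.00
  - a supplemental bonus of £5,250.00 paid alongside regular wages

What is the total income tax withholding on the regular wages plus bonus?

£6,775.70

Income Tax: taxable = £27,750.00
  £2,118.40 + 27.2% × (£27,750.00 − £13,600.00) = £2,118.40 + 27.2% × £14,150.00 = £5,967.20
Supplemental (15.4% flat on bonus): 15.4% × £5,250.00 = £808.50
Total income tax: £5,967.20 + £808.50 = £6,775.70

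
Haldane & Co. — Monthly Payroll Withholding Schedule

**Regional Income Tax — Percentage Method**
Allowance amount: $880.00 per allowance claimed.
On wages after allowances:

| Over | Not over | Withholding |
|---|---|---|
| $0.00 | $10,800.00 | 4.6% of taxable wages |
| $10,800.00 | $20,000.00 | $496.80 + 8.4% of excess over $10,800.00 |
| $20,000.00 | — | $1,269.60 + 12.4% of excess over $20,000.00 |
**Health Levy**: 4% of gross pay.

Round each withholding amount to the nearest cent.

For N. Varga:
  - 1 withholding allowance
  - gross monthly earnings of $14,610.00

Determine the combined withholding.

$1,327.32

Regional Income Tax: taxable = $14,610.00 − 1×$880.00 = $13,730.00
  $496.80 + 8.4% × ($13,730.00 − $10,800.00) = $496.80 + 8.4% × $2,930.00 = $742.92
Health Levy: 4% × $14,610.00 = $584.40
Total: $742.92 + $584.40 = $1,327.32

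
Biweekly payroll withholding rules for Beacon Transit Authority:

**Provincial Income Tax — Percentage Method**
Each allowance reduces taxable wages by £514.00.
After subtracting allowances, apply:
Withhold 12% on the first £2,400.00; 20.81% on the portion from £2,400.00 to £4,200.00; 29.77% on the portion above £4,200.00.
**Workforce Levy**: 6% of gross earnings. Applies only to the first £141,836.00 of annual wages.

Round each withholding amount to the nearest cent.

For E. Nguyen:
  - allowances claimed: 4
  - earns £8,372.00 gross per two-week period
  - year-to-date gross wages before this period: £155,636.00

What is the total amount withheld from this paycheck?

£1,292.51

Provincial Income Tax: taxable = £8,372.00 − 4×£514.00 = £6,316.00
  £662.58 + 29.77% × (£6,316.00 − £4,200.00) = £662.58 + 29.77% × £2,116.00 = £1,292.51
Workforce Levy: YTD £155,636.00 ≥ cap £141,836.00 → £0.00
Total: £1,292.51 + £0.00 = £1,292.51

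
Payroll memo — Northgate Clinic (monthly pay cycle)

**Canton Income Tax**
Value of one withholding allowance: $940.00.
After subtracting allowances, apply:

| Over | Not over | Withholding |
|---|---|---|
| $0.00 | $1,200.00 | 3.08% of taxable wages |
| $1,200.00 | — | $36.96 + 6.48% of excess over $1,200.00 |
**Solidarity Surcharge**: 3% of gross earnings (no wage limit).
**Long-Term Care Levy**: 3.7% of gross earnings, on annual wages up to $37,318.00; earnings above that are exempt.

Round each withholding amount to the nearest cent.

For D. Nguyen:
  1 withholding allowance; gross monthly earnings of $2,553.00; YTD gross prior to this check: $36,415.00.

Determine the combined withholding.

$173.72

Canton Income Tax: taxable = $2,553.00 − 1×$940.00 = $1,613.00
  $36.96 + 6.48% × ($1,613.00 − $1,200.00) = $36.96 + 6.48% × $413.00 = $63.72
Solidarity Surcharge: 3% × $2,553.00 = $76.59
Long-Term Care Levy: cap $37,318.00 − YTD $36,415.00 = $903.00 subject; 3.7% × $903.00 = $33.41
Total: $63.72 + $76.59 + $33.41 = $173.72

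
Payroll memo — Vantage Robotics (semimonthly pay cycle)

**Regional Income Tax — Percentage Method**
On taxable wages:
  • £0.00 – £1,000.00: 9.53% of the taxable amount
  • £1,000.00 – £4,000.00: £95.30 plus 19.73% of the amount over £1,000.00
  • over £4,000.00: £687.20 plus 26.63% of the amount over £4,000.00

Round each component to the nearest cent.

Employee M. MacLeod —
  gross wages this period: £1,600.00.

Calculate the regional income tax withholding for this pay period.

Regional Income Tax: taxable = £1,600.00
  £95.30 + 19.73% × (£1,600.00 − £1,000.00) = £95.30 + 19.73% × £600.00 = £213.68

£213.68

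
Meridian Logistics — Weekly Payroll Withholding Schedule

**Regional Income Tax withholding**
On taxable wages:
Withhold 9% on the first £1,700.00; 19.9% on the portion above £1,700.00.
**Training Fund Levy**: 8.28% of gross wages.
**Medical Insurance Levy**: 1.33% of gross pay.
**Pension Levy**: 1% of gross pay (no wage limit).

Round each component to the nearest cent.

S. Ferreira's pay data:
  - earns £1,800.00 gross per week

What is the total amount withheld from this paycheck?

£363.88

Regional Income Tax: taxable = £1,800.00
  £153.00 + 19.9% × (£1,800.00 − £1,700.00) = £153.00 + 19.9% × £100.00 = £172.90
Training Fund Levy: 8.28% × £1,800.00 = £149.04
Medical Insurance Levy: 1.33% × £1,800.00 = £23.94
Pension Levy: 1% × £1,800.00 = £18.00
Total: £172.90 + £149.04 + £23.94 + £18.00 = £363.88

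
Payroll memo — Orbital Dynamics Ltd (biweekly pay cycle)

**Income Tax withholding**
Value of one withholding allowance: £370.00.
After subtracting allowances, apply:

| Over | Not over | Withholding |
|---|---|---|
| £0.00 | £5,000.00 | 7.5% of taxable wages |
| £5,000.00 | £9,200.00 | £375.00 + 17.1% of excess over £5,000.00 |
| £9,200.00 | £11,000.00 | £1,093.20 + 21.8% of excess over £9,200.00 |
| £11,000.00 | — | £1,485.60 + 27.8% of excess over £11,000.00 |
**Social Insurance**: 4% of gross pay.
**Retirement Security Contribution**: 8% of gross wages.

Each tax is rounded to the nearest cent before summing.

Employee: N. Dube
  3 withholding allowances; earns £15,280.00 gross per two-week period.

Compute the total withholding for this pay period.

Income Tax: taxable = £15,280.00 − 3×£370.00 = £14,170.00
  £1,485.60 + 27.8% × (£14,170.00 − £11,000.00) = £1,485.60 + 27.8% × £3,170.00 = £2,366.86
Social Insurance: 4% × £15,280.00 = £611.20
Retirement Security Contribution: 8% × £15,280.00 = £1,222.40
Total: £2,366.86 + £611.20 + £1,222.40 = £4,200.46

£4,200.46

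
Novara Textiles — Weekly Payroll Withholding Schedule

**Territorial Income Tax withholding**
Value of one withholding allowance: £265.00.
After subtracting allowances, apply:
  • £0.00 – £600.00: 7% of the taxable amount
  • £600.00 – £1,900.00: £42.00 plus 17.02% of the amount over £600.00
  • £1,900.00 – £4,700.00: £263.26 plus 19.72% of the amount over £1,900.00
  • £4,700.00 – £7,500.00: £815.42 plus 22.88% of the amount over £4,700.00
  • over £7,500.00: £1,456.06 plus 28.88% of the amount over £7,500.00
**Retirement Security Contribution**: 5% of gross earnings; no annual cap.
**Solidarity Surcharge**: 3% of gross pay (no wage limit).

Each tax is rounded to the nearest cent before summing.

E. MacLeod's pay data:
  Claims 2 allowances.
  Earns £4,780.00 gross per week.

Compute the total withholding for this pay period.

Territorial Income Tax: taxable = £4,780.00 − 2×£265.00 = £4,250.00
  £263.26 + 19.72% × (£4,250.00 − £1,900.00) = £263.26 + 19.72% × £2,350.00 = £726.68
Retirement Security Contribution: 5% × £4,780.00 = £239.00
Solidarity Surcharge: 3% × £4,780.00 = £143.40
Total: £726.68 + £239.00 + £143.40 = £1,109.08

£1,109.08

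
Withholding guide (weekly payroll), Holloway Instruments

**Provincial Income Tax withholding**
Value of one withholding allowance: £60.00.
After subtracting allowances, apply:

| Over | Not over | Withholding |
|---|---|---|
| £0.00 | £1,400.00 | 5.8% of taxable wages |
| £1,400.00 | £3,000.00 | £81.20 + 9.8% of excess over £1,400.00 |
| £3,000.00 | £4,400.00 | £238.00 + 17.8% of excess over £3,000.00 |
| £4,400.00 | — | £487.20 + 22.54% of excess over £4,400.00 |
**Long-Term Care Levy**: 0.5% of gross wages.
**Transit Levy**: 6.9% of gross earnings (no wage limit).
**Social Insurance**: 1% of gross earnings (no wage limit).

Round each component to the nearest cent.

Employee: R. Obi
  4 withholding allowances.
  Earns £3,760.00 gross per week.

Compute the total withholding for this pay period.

£646.40

Provincial Income Tax: taxable = £3,760.00 − 4×£60.00 = £3,520.00
  £238.00 + 17.8% × (£3,520.00 − £3,000.00) = £238.00 + 17.8% × £520.00 = £330.56
Long-Term Care Levy: 0.5% × £3,760.00 = £18.80
Transit Levy: 6.9% × £3,760.00 = £259.44
Social Insurance: 1% × £3,760.00 = £37.60
Total: £330.56 + £18.80 + £259.44 + £37.60 = £646.40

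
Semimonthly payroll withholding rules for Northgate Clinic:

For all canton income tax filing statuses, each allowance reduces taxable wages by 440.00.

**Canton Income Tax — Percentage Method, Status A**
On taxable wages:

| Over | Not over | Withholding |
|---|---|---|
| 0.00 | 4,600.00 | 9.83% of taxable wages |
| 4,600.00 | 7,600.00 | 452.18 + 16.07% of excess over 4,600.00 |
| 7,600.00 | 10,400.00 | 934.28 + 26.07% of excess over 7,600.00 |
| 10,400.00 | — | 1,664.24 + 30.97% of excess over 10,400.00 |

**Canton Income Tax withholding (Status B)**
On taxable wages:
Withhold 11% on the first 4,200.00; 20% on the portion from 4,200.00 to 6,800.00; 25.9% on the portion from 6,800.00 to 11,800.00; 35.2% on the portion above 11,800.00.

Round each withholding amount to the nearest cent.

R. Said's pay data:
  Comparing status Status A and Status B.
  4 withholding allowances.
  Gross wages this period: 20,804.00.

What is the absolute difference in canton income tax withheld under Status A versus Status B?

485.60

Canton Income Tax (Status A): taxable = 20,804.00 − 4×440.00 = 19,044.00
  1,664.24 + 30.97% × (19,044.00 − 10,400.00) = 1,664.24 + 30.97% × 8,644.00 = 4,341.29
Canton Income Tax (Status B): taxable = 20,804.00 − 4×440.00 = 19,044.00
  2,277.00 + 35.2% × (19,044.00 − 11,800.00) = 2,277.00 + 35.2% × 7,244.00 = 4,826.89
Difference: |4,341.29 − 4,826.89| = 485.60 (higher under Status B)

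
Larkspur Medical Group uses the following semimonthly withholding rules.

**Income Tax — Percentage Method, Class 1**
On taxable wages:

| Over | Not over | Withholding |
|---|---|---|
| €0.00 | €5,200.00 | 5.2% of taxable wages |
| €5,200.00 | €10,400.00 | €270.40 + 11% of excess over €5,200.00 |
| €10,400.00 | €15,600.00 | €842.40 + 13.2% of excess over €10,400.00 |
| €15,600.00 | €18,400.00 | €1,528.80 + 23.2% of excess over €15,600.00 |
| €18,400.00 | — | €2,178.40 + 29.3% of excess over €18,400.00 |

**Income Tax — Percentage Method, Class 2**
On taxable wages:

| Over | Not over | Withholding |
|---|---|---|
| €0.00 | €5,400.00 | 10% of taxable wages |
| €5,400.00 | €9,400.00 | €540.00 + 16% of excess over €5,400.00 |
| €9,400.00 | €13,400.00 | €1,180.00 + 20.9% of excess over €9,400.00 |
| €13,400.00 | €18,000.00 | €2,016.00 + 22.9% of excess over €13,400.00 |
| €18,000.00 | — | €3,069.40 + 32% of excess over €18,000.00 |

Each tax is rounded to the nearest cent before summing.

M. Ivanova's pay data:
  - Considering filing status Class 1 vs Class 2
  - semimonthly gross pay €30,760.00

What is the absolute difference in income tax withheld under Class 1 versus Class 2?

€1,352.72

Income Tax (Class 1): taxable = €30,760.00
  €2,178.40 + 29.3% × (€30,760.00 − €18,400.00) = €2,178.40 + 29.3% × €12,360.00 = €5,799.88
Income Tax (Class 2): taxable = €30,760.00
  €3,069.40 + 32% × (€30,760.00 − €18,000.00) = €3,069.40 + 32% × €12,760.00 = €7,152.60
Difference: |€5,799.88 − €7,152.60| = €1,352.72 (higher under Class 2)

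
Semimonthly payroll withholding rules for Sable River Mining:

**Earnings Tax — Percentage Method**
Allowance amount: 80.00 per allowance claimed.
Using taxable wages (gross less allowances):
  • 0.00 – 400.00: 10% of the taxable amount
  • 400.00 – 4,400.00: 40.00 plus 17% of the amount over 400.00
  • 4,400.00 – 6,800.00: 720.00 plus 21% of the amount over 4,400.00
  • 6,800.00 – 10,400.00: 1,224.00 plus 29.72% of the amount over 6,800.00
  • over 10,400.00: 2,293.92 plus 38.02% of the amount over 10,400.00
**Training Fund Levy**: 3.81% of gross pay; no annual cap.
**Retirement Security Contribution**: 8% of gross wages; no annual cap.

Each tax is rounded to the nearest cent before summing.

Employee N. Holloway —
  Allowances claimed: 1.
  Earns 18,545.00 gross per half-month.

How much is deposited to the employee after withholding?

10,994.61

Earnings Tax: taxable = 18,545.00 − 1×80.00 = 18,465.00
  2,293.92 + 38.02% × (18,465.00 − 10,400.00) = 2,293.92 + 38.02% × 8,065.00 = 5,360.23
Training Fund Levy: 3.81% × 18,545.00 = 706.56
Retirement Security Contribution: 8% × 18,545.00 = 1,483.60
Total withheld: 5,360.23 + 706.56 + 1,483.60 = 7,550.39
Net pay: 18,545.00 − 7,550.39 = 10,994.61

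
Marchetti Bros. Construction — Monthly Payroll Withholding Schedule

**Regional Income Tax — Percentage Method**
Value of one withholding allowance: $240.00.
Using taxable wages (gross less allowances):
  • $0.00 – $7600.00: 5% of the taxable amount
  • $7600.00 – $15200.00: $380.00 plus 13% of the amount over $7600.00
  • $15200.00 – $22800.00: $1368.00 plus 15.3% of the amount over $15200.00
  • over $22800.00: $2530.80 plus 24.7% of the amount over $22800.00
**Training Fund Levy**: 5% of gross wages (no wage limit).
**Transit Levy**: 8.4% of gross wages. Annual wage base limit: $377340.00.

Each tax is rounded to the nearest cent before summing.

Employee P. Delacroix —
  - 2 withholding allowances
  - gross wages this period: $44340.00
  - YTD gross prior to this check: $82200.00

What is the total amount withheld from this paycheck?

Regional Income Tax: taxable = $44340.00 − 2×$240.00 = $43860.00
  $2530.80 + 24.7% × ($43860.00 − $22800.00) = $2530.80 + 24.7% × $21060.00 = $7732.62
Training Fund Levy: 5% × $44340.00 = $2217.00
Transit Levy: 8.4% × $44340.00 = $3724.56
Total: $7732.62 + $2217.00 + $3724.56 = $13674.18

$13674.18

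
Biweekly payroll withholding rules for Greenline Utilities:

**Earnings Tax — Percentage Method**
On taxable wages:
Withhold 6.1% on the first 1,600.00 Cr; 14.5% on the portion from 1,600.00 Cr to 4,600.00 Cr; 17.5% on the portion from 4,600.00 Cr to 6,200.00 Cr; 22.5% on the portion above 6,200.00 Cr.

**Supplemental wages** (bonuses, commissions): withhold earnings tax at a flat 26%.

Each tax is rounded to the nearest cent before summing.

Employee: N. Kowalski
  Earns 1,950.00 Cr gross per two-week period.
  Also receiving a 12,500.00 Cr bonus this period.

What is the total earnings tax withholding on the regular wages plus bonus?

Earnings Tax: taxable = 1,950.00 Cr
  97.60 Cr + 14.5% × (1,950.00 Cr − 1,600.00 Cr) = 97.60 Cr + 14.5% × 350.00 Cr = 148.35 Cr
Supplemental (26% flat on bonus): 26% × 12,500.00 Cr = 3,250.00 Cr
Total earnings tax: 148.35 Cr + 3,250.00 Cr = 3,398.35 Cr

3,398.35 Cr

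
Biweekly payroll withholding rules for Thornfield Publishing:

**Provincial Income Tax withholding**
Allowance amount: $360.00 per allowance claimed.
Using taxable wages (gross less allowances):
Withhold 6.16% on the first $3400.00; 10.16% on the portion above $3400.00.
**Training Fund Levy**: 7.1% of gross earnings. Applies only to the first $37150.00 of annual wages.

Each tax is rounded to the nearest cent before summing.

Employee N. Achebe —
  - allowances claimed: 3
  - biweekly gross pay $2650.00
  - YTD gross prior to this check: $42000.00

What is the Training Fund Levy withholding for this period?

$0.00

Training Fund Levy: YTD $42000.00 ≥ cap $37150.00 → $0.00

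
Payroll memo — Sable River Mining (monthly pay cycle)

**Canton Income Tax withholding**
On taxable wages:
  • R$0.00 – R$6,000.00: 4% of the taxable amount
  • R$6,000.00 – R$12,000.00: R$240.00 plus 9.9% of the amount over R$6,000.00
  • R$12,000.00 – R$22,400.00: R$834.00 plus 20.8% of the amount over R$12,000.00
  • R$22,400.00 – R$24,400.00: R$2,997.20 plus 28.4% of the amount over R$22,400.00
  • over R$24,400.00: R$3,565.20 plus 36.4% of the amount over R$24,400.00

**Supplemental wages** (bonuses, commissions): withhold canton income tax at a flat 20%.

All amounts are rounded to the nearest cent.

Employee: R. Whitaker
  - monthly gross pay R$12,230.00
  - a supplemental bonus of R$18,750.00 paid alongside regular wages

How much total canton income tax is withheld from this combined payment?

R$4,631.84

Canton Income Tax: taxable = R$12,230.00
  R$834.00 + 20.8% × (R$12,230.00 − R$12,000.00) = R$834.00 + 20.8% × R$230.00 = R$881.84
Supplemental (20% flat on bonus): 20% × R$18,750.00 = R$3,750.00
Total canton income tax: R$881.84 + R$3,750.00 = R$4,631.84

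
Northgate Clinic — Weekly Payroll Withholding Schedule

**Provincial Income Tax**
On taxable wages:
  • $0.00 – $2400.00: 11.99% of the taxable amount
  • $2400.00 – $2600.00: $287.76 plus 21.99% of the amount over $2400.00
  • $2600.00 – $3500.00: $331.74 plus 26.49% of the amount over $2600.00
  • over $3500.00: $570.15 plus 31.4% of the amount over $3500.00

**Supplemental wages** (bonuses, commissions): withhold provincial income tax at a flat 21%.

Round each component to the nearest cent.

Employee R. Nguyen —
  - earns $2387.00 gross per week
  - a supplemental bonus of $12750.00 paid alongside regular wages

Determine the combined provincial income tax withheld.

$2963.70

Provincial Income Tax: taxable = $2387.00
  11.99% × $2387.00 = $286.20
Supplemental (21% flat on bonus): 21% × $12750.00 = $2677.50
Total provincial income tax: $286.20 + $2677.50 = $2963.70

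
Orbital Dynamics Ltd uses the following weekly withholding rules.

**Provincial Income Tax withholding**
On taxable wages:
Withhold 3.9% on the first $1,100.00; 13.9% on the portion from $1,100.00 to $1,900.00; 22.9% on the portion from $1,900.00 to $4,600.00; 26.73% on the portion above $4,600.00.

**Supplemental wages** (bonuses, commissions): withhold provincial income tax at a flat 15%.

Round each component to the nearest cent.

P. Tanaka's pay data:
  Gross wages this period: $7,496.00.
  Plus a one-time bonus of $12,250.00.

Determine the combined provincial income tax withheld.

$3,384.00

Provincial Income Tax: taxable = $7,496.00
  $772.40 + 26.73% × ($7,496.00 − $4,600.00) = $772.40 + 26.73% × $2,896.00 = $1,546.50
Supplemental (15% flat on bonus): 15% × $12,250.00 = $1,837.50
Total provincial income tax: $1,546.50 + $1,837.50 = $3,384.00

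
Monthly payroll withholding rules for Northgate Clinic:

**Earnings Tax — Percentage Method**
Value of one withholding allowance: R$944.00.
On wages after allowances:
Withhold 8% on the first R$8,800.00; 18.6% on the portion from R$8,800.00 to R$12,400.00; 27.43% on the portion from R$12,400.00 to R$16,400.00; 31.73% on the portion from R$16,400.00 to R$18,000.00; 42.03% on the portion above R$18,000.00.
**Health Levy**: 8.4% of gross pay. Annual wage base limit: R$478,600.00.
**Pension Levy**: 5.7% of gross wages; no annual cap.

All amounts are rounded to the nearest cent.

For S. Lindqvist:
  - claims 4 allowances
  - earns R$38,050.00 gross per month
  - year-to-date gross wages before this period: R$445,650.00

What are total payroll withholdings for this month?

Earnings Tax: taxable = R$38,050.00 − 4×R$944.00 = R$34,274.00
  R$2,978.48 + 42.03% × (R$34,274.00 − R$18,000.00) = R$2,978.48 + 42.03% × R$16,274.00 = R$9,818.44
Health Levy: cap R$478,600.00 − YTD R$445,650.00 = R$32,950.00 subject; 8.4% × R$32,950.00 = R$2,767.80
Pension Levy: 5.7% × R$38,050.00 = R$2,168.85
Total: R$9,818.44 + R$2,767.80 + R$2,168.85 = R$14,755.09

R$14,755.09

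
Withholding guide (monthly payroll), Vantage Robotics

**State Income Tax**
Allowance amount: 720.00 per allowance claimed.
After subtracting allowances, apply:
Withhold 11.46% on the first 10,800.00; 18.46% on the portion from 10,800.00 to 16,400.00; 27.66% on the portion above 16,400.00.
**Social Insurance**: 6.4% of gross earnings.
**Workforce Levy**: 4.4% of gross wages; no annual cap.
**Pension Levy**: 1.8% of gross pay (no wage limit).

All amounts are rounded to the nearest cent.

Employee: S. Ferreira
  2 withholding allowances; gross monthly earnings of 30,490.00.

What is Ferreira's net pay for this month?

20,877.83

State Income Tax: taxable = 30,490.00 − 2×720.00 = 29,050.00
  2,271.44 + 27.66% × (29,050.00 − 16,400.00) = 2,271.44 + 27.66% × 12,650.00 = 5,770.43
Social Insurance: 6.4% × 30,490.00 = 1,951.36
Workforce Levy: 4.4% × 30,490.00 = 1,341.56
Pension Levy: 1.8% × 30,490.00 = 548.82
Total withheld: 5,770.43 + 1,951.36 + 1,341.56 + 548.82 = 9,612.17
Net pay: 30,490.00 − 9,612.17 = 20,877.83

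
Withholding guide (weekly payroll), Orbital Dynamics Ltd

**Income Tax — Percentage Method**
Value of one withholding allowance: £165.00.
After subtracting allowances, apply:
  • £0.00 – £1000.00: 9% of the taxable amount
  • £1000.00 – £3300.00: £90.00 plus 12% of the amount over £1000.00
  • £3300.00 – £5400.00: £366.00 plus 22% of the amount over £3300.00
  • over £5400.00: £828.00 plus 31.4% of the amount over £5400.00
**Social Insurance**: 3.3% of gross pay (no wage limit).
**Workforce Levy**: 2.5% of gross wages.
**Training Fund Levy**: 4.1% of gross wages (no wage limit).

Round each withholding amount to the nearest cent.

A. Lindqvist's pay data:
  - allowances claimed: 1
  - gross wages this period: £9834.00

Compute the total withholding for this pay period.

Income Tax: taxable = £9834.00 − 1×£165.00 = £9669.00
  £828.00 + 31.4% × (£9669.00 − £5400.00) = £828.00 + 31.4% × £4269.00 = £2168.47
Social Insurance: 3.3% × £9834.00 = £324.52
Workforce Levy: 2.5% × £9834.00 = £245.85
Training Fund Levy: 4.1% × £9834.00 = £403.19
Total: £2168.47 + £324.52 + £245.85 + £403.19 = £3142.03

£3142.03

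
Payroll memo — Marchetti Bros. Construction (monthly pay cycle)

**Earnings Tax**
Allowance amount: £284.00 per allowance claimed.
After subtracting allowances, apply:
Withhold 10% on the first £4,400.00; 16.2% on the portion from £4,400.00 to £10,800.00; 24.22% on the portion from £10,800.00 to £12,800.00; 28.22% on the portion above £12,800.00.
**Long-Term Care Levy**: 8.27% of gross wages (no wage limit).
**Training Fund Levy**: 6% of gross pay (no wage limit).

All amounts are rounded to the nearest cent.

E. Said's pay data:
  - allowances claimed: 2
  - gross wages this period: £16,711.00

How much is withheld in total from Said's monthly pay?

£5,289.25

Earnings Tax: taxable = £16,711.00 − 2×£284.00 = £16,143.00
  £1,961.20 + 28.22% × (£16,143.00 − £12,800.00) = £1,961.20 + 28.22% × £3,343.00 = £2,904.59
Long-Term Care Levy: 8.27% × £16,711.00 = £1,382.00
Training Fund Levy: 6% × £16,711.00 = £1,002.66
Total: £2,904.59 + £1,382.00 + £1,002.66 = £5,289.25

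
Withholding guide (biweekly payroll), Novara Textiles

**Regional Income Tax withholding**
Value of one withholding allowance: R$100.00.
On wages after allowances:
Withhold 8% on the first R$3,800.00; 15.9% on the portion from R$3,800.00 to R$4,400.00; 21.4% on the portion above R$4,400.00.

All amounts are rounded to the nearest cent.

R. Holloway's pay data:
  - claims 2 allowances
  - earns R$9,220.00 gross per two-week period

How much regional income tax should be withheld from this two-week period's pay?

R$1,388.08

Regional Income Tax: taxable = R$9,220.00 − 2×R$100.00 = R$9,020.00
  R$399.40 + 21.4% × (R$9,020.00 − R$4,400.00) = R$399.40 + 21.4% × R$4,620.00 = R$1,388.08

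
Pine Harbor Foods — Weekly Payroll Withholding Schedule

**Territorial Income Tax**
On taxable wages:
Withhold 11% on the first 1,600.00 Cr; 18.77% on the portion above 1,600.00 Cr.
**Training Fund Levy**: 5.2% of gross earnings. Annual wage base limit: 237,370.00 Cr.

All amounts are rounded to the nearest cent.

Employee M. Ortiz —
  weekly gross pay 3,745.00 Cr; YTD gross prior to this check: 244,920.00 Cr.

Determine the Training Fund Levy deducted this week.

0.00 Cr

Training Fund Levy: YTD 244,920.00 Cr ≥ cap 237,370.00 Cr → 0.00 Cr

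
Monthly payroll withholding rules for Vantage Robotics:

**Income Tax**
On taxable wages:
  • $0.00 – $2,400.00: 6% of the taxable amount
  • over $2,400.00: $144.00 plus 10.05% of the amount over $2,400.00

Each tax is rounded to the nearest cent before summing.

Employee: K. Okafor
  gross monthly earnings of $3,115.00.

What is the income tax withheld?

Income Tax: taxable = $3,115.00
  $144.00 + 10.05% × ($3,115.00 − $2,400.00) = $144.00 + 10.05% × $715.00 = $215.86

$215.86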